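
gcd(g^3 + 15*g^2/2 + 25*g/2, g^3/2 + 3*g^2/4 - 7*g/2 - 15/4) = 1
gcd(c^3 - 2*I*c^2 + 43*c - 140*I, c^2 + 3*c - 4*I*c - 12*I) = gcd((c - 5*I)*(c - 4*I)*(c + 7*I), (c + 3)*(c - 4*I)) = c - 4*I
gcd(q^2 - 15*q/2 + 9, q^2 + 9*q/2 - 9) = q - 3/2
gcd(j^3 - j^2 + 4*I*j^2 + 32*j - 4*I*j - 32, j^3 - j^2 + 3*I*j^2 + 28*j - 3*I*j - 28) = j^2 + j*(-1 - 4*I) + 4*I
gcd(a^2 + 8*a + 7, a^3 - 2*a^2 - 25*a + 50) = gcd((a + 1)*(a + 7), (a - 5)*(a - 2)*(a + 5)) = 1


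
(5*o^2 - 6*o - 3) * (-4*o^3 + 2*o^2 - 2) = -20*o^5 + 34*o^4 - 16*o^2 + 12*o + 6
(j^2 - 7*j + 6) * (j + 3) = j^3 - 4*j^2 - 15*j + 18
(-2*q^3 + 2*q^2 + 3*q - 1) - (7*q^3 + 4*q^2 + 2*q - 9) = -9*q^3 - 2*q^2 + q + 8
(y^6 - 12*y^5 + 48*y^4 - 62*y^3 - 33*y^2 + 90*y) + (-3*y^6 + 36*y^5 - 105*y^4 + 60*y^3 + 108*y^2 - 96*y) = -2*y^6 + 24*y^5 - 57*y^4 - 2*y^3 + 75*y^2 - 6*y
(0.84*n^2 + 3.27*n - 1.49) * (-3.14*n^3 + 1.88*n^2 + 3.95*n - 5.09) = -2.6376*n^5 - 8.6886*n^4 + 14.1442*n^3 + 5.8397*n^2 - 22.5298*n + 7.5841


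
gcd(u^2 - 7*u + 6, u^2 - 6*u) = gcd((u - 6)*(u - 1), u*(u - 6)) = u - 6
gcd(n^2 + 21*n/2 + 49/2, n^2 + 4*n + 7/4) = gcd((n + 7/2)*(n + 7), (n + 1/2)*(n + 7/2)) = n + 7/2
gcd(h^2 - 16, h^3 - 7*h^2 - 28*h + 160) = h - 4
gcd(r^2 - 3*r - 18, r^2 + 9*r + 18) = r + 3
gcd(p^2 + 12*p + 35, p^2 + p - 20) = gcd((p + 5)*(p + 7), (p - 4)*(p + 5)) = p + 5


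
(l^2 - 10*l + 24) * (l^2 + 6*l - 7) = l^4 - 4*l^3 - 43*l^2 + 214*l - 168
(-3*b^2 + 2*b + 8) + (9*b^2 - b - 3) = 6*b^2 + b + 5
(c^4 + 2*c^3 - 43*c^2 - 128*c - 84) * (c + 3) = c^5 + 5*c^4 - 37*c^3 - 257*c^2 - 468*c - 252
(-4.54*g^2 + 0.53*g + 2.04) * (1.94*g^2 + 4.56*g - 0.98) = -8.8076*g^4 - 19.6742*g^3 + 10.8236*g^2 + 8.783*g - 1.9992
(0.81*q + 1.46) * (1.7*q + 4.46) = 1.377*q^2 + 6.0946*q + 6.5116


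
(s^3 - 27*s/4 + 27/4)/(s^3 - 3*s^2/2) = 1 + 3/(2*s) - 9/(2*s^2)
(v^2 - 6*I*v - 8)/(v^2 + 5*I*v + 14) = (v - 4*I)/(v + 7*I)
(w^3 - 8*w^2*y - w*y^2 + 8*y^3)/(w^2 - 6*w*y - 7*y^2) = (-w^2 + 9*w*y - 8*y^2)/(-w + 7*y)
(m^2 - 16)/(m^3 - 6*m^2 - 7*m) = (16 - m^2)/(m*(-m^2 + 6*m + 7))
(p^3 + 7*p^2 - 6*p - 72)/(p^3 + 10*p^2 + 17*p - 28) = (p^2 + 3*p - 18)/(p^2 + 6*p - 7)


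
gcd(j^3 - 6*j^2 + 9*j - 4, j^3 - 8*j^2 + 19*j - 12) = j^2 - 5*j + 4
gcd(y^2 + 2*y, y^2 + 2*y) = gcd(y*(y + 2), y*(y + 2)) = y^2 + 2*y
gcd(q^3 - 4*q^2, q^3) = q^2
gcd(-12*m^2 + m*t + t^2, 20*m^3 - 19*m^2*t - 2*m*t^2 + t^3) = 4*m + t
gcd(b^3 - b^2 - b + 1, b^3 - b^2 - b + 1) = b^3 - b^2 - b + 1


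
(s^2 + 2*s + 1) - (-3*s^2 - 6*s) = 4*s^2 + 8*s + 1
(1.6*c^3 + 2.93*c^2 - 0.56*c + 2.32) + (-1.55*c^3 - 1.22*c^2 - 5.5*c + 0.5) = 0.05*c^3 + 1.71*c^2 - 6.06*c + 2.82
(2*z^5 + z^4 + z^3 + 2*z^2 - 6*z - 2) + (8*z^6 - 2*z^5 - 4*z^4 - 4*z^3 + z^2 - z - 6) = 8*z^6 - 3*z^4 - 3*z^3 + 3*z^2 - 7*z - 8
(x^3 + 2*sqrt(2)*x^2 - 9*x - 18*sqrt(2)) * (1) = x^3 + 2*sqrt(2)*x^2 - 9*x - 18*sqrt(2)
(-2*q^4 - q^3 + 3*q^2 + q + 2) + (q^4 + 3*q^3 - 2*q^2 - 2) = -q^4 + 2*q^3 + q^2 + q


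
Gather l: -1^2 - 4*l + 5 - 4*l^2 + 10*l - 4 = -4*l^2 + 6*l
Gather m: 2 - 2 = 0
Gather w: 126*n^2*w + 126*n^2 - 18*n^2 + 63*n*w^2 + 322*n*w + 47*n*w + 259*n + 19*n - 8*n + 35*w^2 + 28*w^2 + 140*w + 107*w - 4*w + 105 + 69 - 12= 108*n^2 + 270*n + w^2*(63*n + 63) + w*(126*n^2 + 369*n + 243) + 162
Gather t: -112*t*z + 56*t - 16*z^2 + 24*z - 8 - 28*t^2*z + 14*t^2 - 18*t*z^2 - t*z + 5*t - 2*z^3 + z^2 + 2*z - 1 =t^2*(14 - 28*z) + t*(-18*z^2 - 113*z + 61) - 2*z^3 - 15*z^2 + 26*z - 9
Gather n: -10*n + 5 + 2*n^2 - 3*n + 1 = 2*n^2 - 13*n + 6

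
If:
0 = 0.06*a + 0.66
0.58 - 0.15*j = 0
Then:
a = -11.00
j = 3.87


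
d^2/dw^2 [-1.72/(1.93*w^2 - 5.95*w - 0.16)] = (-12.813656*w^2 + 39.50324*w + 1.72*(3.86*w - 5.95)*(7.72*w - 11.9) + 1.062272)/(-1.93*w^2 + 5.95*w + 0.16)^3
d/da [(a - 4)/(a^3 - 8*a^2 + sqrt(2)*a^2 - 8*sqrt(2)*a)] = (a*(a^2 - 8*a + sqrt(2)*a - 8*sqrt(2)) - (a - 4)*(3*a^2 - 16*a + 2*sqrt(2)*a - 8*sqrt(2)))/(a^2*(a^2 - 8*a + sqrt(2)*a - 8*sqrt(2))^2)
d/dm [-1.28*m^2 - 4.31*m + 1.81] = -2.56*m - 4.31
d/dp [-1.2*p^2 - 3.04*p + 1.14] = -2.4*p - 3.04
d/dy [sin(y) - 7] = cos(y)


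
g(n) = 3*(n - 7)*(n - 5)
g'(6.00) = 0.00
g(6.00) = -3.00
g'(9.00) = 18.00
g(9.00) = 24.00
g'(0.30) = -34.20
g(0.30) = 94.47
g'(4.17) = -10.98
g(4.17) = 7.05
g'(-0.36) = -38.16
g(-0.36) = 118.35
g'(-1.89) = -47.34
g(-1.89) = 183.76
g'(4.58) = -8.52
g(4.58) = 3.05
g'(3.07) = -17.58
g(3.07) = 22.75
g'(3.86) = -12.84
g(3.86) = 10.74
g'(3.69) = -13.86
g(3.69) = 13.01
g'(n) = 6*n - 36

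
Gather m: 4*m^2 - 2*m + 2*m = 4*m^2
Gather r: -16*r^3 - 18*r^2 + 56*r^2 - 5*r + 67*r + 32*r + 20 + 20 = -16*r^3 + 38*r^2 + 94*r + 40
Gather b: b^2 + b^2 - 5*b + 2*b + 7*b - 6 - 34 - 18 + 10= 2*b^2 + 4*b - 48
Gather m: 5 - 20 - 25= -40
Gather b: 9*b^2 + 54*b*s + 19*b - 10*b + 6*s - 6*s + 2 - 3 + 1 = 9*b^2 + b*(54*s + 9)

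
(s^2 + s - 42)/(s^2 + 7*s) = (s - 6)/s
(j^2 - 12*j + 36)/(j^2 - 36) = (j - 6)/(j + 6)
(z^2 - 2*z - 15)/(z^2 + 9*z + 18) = (z - 5)/(z + 6)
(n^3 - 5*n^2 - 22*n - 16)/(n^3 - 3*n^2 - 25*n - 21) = (n^2 - 6*n - 16)/(n^2 - 4*n - 21)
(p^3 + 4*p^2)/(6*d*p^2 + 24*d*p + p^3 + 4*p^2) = p/(6*d + p)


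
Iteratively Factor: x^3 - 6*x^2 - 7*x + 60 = (x + 3)*(x^2 - 9*x + 20) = (x - 4)*(x + 3)*(x - 5)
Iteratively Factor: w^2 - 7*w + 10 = (w - 5)*(w - 2)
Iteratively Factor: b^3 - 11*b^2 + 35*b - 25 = (b - 1)*(b^2 - 10*b + 25) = (b - 5)*(b - 1)*(b - 5)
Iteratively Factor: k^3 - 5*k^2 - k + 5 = (k - 1)*(k^2 - 4*k - 5) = (k - 5)*(k - 1)*(k + 1)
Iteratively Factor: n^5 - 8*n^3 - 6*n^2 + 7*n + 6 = (n + 2)*(n^4 - 2*n^3 - 4*n^2 + 2*n + 3) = (n - 1)*(n + 2)*(n^3 - n^2 - 5*n - 3) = (n - 3)*(n - 1)*(n + 2)*(n^2 + 2*n + 1) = (n - 3)*(n - 1)*(n + 1)*(n + 2)*(n + 1)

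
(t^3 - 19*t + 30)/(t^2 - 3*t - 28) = (-t^3 + 19*t - 30)/(-t^2 + 3*t + 28)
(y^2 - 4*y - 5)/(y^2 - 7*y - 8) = (y - 5)/(y - 8)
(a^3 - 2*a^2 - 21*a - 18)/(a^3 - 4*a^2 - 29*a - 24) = (a - 6)/(a - 8)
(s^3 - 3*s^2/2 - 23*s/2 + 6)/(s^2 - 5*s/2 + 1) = (s^2 - s - 12)/(s - 2)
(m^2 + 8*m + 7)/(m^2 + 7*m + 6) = (m + 7)/(m + 6)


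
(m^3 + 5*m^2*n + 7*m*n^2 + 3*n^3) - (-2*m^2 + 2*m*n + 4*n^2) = m^3 + 5*m^2*n + 2*m^2 + 7*m*n^2 - 2*m*n + 3*n^3 - 4*n^2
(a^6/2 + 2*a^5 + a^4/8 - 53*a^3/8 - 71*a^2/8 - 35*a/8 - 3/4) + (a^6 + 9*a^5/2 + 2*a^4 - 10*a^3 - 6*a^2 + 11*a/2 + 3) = 3*a^6/2 + 13*a^5/2 + 17*a^4/8 - 133*a^3/8 - 119*a^2/8 + 9*a/8 + 9/4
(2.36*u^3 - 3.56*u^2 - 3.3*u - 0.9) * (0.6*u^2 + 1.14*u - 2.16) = 1.416*u^5 + 0.554399999999999*u^4 - 11.136*u^3 + 3.3876*u^2 + 6.102*u + 1.944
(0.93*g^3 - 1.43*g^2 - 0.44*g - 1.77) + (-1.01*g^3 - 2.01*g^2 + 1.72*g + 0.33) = -0.08*g^3 - 3.44*g^2 + 1.28*g - 1.44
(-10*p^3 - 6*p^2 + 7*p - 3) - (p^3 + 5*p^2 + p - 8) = -11*p^3 - 11*p^2 + 6*p + 5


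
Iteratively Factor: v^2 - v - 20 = (v - 5)*(v + 4)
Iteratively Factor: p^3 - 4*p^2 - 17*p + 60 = (p + 4)*(p^2 - 8*p + 15) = (p - 5)*(p + 4)*(p - 3)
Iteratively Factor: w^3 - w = (w)*(w^2 - 1) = w*(w + 1)*(w - 1)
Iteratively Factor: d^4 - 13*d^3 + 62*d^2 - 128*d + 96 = (d - 2)*(d^3 - 11*d^2 + 40*d - 48) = (d - 3)*(d - 2)*(d^2 - 8*d + 16) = (d - 4)*(d - 3)*(d - 2)*(d - 4)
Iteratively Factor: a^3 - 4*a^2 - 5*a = (a - 5)*(a^2 + a) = (a - 5)*(a + 1)*(a)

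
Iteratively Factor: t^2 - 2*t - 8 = (t - 4)*(t + 2)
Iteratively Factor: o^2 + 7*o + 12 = (o + 4)*(o + 3)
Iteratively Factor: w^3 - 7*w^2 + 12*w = (w - 4)*(w^2 - 3*w) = (w - 4)*(w - 3)*(w)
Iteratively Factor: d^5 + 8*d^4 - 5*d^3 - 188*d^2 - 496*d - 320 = (d + 4)*(d^4 + 4*d^3 - 21*d^2 - 104*d - 80) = (d - 5)*(d + 4)*(d^3 + 9*d^2 + 24*d + 16) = (d - 5)*(d + 4)^2*(d^2 + 5*d + 4) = (d - 5)*(d + 1)*(d + 4)^2*(d + 4)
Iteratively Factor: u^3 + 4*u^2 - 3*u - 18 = (u + 3)*(u^2 + u - 6) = (u - 2)*(u + 3)*(u + 3)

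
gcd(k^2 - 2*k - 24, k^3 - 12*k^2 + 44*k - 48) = k - 6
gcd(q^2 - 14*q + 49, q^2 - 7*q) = q - 7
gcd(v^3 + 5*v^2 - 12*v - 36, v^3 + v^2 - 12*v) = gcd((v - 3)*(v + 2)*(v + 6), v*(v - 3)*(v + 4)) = v - 3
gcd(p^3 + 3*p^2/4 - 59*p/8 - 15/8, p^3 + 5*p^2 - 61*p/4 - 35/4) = p - 5/2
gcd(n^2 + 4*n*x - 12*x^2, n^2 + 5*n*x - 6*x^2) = n + 6*x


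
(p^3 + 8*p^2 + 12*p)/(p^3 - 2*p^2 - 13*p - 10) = p*(p + 6)/(p^2 - 4*p - 5)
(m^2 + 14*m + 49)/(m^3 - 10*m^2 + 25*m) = (m^2 + 14*m + 49)/(m*(m^2 - 10*m + 25))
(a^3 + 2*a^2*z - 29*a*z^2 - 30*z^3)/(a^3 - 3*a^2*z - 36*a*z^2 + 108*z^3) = (a^2 - 4*a*z - 5*z^2)/(a^2 - 9*a*z + 18*z^2)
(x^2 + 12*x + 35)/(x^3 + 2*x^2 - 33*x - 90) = (x + 7)/(x^2 - 3*x - 18)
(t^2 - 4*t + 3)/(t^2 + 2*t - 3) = (t - 3)/(t + 3)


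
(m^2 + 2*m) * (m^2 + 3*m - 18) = m^4 + 5*m^3 - 12*m^2 - 36*m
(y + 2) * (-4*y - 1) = -4*y^2 - 9*y - 2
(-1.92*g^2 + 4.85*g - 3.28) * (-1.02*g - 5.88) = 1.9584*g^3 + 6.3426*g^2 - 25.1724*g + 19.2864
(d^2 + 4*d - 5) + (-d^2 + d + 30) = 5*d + 25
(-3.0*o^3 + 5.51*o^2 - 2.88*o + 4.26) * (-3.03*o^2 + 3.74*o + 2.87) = 9.09*o^5 - 27.9153*o^4 + 20.7238*o^3 - 7.8653*o^2 + 7.6668*o + 12.2262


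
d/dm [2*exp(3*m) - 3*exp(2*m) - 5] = 6*(exp(m) - 1)*exp(2*m)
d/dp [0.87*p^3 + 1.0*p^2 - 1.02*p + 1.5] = 2.61*p^2 + 2.0*p - 1.02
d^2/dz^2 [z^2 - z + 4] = 2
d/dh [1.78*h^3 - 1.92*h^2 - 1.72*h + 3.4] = 5.34*h^2 - 3.84*h - 1.72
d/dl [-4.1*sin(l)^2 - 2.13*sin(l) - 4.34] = -(8.2*sin(l) + 2.13)*cos(l)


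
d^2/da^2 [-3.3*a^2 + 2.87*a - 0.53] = -6.60000000000000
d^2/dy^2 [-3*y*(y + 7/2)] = -6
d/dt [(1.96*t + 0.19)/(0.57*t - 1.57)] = (5.001235 - 1.815735*t)/(0.57*t - 1.57)^3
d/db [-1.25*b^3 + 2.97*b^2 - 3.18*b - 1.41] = -3.75*b^2 + 5.94*b - 3.18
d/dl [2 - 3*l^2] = -6*l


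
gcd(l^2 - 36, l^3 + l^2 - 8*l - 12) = 1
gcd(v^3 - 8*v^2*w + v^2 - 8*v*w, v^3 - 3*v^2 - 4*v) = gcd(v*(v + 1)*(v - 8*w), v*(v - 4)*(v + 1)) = v^2 + v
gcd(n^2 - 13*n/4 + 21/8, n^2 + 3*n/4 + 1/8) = 1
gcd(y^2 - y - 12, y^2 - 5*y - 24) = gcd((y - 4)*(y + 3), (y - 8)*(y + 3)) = y + 3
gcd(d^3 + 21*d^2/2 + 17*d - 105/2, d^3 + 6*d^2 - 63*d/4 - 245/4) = d + 7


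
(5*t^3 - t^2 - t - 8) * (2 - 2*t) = -10*t^4 + 12*t^3 + 14*t - 16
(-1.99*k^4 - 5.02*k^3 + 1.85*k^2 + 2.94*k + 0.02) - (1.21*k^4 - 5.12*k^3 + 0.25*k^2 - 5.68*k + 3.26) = -3.2*k^4 + 0.100000000000001*k^3 + 1.6*k^2 + 8.62*k - 3.24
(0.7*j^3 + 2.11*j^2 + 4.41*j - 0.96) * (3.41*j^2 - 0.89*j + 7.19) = 2.387*j^5 + 6.5721*j^4 + 18.1932*j^3 + 7.9724*j^2 + 32.5623*j - 6.9024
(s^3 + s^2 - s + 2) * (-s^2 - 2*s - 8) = -s^5 - 3*s^4 - 9*s^3 - 8*s^2 + 4*s - 16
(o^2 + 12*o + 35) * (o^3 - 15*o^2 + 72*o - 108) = o^5 - 3*o^4 - 73*o^3 + 231*o^2 + 1224*o - 3780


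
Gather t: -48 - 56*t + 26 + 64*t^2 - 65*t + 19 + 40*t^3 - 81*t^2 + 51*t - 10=40*t^3 - 17*t^2 - 70*t - 13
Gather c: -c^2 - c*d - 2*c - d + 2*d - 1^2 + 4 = -c^2 + c*(-d - 2) + d + 3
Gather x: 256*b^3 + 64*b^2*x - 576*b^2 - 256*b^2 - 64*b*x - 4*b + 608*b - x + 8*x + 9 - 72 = 256*b^3 - 832*b^2 + 604*b + x*(64*b^2 - 64*b + 7) - 63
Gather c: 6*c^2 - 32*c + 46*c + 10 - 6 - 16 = 6*c^2 + 14*c - 12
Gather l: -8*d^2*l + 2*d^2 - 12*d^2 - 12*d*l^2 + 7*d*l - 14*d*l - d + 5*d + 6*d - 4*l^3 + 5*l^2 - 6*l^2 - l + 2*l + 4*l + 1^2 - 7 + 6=-10*d^2 + 10*d - 4*l^3 + l^2*(-12*d - 1) + l*(-8*d^2 - 7*d + 5)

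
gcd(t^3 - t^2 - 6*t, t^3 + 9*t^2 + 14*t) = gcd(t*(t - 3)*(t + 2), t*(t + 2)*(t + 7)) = t^2 + 2*t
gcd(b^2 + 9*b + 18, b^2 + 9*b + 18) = b^2 + 9*b + 18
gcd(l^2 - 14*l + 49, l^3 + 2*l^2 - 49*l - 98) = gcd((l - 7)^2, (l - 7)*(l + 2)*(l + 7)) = l - 7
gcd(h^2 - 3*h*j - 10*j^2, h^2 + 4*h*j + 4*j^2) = h + 2*j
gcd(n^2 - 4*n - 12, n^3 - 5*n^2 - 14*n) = n + 2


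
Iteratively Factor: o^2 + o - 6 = (o + 3)*(o - 2)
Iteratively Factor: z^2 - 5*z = (z - 5)*(z)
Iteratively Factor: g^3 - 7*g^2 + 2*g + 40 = (g - 5)*(g^2 - 2*g - 8) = (g - 5)*(g - 4)*(g + 2)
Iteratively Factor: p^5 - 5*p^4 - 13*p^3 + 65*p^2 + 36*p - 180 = (p + 2)*(p^4 - 7*p^3 + p^2 + 63*p - 90) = (p + 2)*(p + 3)*(p^3 - 10*p^2 + 31*p - 30) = (p - 3)*(p + 2)*(p + 3)*(p^2 - 7*p + 10) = (p - 5)*(p - 3)*(p + 2)*(p + 3)*(p - 2)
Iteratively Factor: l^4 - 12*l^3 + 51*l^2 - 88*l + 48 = (l - 4)*(l^3 - 8*l^2 + 19*l - 12) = (l - 4)*(l - 3)*(l^2 - 5*l + 4) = (l - 4)^2*(l - 3)*(l - 1)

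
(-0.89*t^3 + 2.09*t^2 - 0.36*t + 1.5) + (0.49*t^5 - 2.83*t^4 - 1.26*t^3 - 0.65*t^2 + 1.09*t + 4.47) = 0.49*t^5 - 2.83*t^4 - 2.15*t^3 + 1.44*t^2 + 0.73*t + 5.97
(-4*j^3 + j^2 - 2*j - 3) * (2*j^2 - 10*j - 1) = -8*j^5 + 42*j^4 - 10*j^3 + 13*j^2 + 32*j + 3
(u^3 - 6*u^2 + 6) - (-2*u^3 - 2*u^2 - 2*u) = 3*u^3 - 4*u^2 + 2*u + 6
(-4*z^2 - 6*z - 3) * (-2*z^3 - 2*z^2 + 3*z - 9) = 8*z^5 + 20*z^4 + 6*z^3 + 24*z^2 + 45*z + 27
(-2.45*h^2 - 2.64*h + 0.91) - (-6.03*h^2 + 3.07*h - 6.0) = 3.58*h^2 - 5.71*h + 6.91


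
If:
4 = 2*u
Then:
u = 2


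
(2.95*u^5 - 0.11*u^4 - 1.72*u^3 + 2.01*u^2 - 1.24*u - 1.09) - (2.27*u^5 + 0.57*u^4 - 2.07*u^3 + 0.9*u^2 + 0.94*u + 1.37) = 0.68*u^5 - 0.68*u^4 + 0.35*u^3 + 1.11*u^2 - 2.18*u - 2.46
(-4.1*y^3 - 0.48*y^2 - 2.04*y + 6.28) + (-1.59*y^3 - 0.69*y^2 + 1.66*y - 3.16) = -5.69*y^3 - 1.17*y^2 - 0.38*y + 3.12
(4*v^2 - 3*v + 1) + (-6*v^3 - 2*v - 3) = -6*v^3 + 4*v^2 - 5*v - 2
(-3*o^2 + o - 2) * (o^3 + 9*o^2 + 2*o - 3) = -3*o^5 - 26*o^4 + o^3 - 7*o^2 - 7*o + 6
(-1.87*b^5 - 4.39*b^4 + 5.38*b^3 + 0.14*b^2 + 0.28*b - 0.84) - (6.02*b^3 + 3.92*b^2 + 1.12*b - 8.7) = -1.87*b^5 - 4.39*b^4 - 0.64*b^3 - 3.78*b^2 - 0.84*b + 7.86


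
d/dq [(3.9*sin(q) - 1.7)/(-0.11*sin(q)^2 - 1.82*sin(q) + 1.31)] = (0.429*sin(q)^2 - 0.374*sin(q) + 2.015)*cos(q)/(0.0121*sin(q)^4 + 0.4004*sin(q)^3 + 3.0242*sin(q)^2 - 4.7684*sin(q) + 1.7161)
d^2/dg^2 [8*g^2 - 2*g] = 16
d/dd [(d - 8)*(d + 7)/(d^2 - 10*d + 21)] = (-9*d^2 + 154*d - 581)/(d^4 - 20*d^3 + 142*d^2 - 420*d + 441)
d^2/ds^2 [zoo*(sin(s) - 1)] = zoo*sin(s)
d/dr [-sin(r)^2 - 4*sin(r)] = -2*(sin(r) + 2)*cos(r)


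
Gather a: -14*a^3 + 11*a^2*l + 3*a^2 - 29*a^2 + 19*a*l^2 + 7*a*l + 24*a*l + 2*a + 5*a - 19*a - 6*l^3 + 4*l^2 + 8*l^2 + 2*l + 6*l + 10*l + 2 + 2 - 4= -14*a^3 + a^2*(11*l - 26) + a*(19*l^2 + 31*l - 12) - 6*l^3 + 12*l^2 + 18*l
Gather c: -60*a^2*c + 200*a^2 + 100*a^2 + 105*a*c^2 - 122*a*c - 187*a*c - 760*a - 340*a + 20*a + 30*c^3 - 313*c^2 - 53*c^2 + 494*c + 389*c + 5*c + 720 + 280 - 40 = 300*a^2 - 1080*a + 30*c^3 + c^2*(105*a - 366) + c*(-60*a^2 - 309*a + 888) + 960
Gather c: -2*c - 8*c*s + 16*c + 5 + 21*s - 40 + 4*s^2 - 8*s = c*(14 - 8*s) + 4*s^2 + 13*s - 35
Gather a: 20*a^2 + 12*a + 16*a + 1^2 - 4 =20*a^2 + 28*a - 3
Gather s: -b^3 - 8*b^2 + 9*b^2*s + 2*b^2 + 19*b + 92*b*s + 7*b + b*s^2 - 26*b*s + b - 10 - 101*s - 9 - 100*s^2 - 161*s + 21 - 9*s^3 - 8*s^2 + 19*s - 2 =-b^3 - 6*b^2 + 27*b - 9*s^3 + s^2*(b - 108) + s*(9*b^2 + 66*b - 243)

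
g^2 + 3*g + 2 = (g + 1)*(g + 2)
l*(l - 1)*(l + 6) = l^3 + 5*l^2 - 6*l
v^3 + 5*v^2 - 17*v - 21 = (v - 3)*(v + 1)*(v + 7)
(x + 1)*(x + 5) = x^2 + 6*x + 5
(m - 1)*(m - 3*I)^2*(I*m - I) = I*m^4 + 6*m^3 - 2*I*m^3 - 12*m^2 - 8*I*m^2 + 6*m + 18*I*m - 9*I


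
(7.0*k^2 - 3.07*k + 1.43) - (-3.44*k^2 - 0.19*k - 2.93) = 10.44*k^2 - 2.88*k + 4.36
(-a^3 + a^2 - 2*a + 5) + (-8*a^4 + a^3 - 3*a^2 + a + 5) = -8*a^4 - 2*a^2 - a + 10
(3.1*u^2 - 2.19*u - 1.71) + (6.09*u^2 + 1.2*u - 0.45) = 9.19*u^2 - 0.99*u - 2.16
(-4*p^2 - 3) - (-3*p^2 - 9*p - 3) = -p^2 + 9*p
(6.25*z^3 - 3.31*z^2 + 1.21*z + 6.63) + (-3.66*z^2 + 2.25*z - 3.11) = 6.25*z^3 - 6.97*z^2 + 3.46*z + 3.52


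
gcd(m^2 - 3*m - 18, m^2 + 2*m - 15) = 1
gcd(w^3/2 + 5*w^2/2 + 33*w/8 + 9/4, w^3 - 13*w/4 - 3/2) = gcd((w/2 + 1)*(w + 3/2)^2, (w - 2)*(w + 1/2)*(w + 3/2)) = w + 3/2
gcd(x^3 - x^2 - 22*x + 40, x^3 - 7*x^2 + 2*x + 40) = x - 4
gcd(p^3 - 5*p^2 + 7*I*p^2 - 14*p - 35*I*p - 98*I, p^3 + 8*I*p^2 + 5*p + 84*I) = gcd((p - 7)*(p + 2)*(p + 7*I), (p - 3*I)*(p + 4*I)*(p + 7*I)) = p + 7*I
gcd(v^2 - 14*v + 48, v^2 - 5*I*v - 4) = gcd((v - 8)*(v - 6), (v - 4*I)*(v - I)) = 1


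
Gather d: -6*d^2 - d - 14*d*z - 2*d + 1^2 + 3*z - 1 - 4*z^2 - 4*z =-6*d^2 + d*(-14*z - 3) - 4*z^2 - z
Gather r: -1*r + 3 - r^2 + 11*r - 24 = -r^2 + 10*r - 21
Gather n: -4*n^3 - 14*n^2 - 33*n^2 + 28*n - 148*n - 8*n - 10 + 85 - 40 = -4*n^3 - 47*n^2 - 128*n + 35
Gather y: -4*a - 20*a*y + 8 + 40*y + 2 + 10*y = -4*a + y*(50 - 20*a) + 10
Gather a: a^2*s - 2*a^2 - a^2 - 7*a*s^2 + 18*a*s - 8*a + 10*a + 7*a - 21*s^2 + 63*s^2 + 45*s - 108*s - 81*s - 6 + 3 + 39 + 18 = a^2*(s - 3) + a*(-7*s^2 + 18*s + 9) + 42*s^2 - 144*s + 54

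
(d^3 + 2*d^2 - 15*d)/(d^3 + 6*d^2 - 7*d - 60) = d/(d + 4)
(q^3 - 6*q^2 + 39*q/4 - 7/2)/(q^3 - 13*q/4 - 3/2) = (4*q^2 - 16*q + 7)/(4*q^2 + 8*q + 3)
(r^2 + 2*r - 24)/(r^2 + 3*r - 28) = (r + 6)/(r + 7)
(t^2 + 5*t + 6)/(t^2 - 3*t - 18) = (t + 2)/(t - 6)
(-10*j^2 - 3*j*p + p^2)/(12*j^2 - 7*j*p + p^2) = (-10*j^2 - 3*j*p + p^2)/(12*j^2 - 7*j*p + p^2)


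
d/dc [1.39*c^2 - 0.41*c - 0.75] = 2.78*c - 0.41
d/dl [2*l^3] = 6*l^2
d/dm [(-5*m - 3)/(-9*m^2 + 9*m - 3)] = (-15*m^2 - 18*m + 14)/(3*(9*m^4 - 18*m^3 + 15*m^2 - 6*m + 1))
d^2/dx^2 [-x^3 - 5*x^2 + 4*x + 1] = -6*x - 10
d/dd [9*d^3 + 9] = 27*d^2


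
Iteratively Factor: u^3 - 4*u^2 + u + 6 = (u + 1)*(u^2 - 5*u + 6) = (u - 2)*(u + 1)*(u - 3)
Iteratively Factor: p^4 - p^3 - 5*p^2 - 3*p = (p + 1)*(p^3 - 2*p^2 - 3*p) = (p + 1)^2*(p^2 - 3*p) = p*(p + 1)^2*(p - 3)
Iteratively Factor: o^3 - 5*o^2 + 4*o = (o)*(o^2 - 5*o + 4) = o*(o - 1)*(o - 4)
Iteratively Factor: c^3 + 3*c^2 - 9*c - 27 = (c + 3)*(c^2 - 9) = (c - 3)*(c + 3)*(c + 3)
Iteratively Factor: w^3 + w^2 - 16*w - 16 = (w - 4)*(w^2 + 5*w + 4) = (w - 4)*(w + 1)*(w + 4)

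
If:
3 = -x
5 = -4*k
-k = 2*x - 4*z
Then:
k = -5/4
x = -3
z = -29/16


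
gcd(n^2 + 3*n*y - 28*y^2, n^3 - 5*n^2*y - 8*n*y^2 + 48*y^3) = -n + 4*y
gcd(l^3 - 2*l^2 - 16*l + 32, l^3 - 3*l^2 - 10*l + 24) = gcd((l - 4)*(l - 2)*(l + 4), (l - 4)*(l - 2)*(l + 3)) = l^2 - 6*l + 8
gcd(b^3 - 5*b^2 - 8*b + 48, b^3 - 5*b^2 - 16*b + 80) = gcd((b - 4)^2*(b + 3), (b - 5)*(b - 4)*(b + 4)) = b - 4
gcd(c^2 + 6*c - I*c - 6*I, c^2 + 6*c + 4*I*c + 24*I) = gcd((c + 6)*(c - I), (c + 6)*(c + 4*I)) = c + 6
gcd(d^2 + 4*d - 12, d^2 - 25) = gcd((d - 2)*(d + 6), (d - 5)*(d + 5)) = 1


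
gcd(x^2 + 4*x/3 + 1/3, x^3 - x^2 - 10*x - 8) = x + 1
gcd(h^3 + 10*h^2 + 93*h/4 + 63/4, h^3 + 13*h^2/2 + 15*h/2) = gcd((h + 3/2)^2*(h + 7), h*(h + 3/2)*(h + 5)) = h + 3/2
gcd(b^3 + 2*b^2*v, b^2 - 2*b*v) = b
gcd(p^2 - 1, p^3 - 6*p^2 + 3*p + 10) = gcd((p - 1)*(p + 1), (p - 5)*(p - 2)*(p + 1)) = p + 1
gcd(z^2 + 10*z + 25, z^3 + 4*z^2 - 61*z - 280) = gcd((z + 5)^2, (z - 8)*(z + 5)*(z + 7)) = z + 5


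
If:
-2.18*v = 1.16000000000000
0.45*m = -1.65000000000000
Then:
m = -3.67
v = -0.53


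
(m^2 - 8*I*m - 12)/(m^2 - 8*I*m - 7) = (-m^2 + 8*I*m + 12)/(-m^2 + 8*I*m + 7)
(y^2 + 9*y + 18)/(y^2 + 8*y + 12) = (y + 3)/(y + 2)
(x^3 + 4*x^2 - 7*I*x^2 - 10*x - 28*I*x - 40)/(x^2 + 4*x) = x - 7*I - 10/x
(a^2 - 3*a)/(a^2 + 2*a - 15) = a/(a + 5)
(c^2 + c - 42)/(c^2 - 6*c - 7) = (-c^2 - c + 42)/(-c^2 + 6*c + 7)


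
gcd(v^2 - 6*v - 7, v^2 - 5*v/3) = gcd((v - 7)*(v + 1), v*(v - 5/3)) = 1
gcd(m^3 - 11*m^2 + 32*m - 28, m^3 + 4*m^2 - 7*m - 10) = m - 2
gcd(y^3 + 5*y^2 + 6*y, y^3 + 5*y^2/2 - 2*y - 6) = y + 2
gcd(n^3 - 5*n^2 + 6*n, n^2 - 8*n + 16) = 1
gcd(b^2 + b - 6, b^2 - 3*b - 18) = b + 3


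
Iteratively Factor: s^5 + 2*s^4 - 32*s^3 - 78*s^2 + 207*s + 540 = (s - 5)*(s^4 + 7*s^3 + 3*s^2 - 63*s - 108) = (s - 5)*(s + 3)*(s^3 + 4*s^2 - 9*s - 36) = (s - 5)*(s + 3)^2*(s^2 + s - 12) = (s - 5)*(s + 3)^2*(s + 4)*(s - 3)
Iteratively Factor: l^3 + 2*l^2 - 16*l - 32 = (l + 2)*(l^2 - 16) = (l - 4)*(l + 2)*(l + 4)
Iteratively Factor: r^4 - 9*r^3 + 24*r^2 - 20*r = (r)*(r^3 - 9*r^2 + 24*r - 20) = r*(r - 2)*(r^2 - 7*r + 10) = r*(r - 5)*(r - 2)*(r - 2)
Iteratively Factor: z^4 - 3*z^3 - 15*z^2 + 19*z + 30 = (z - 2)*(z^3 - z^2 - 17*z - 15) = (z - 2)*(z + 3)*(z^2 - 4*z - 5) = (z - 2)*(z + 1)*(z + 3)*(z - 5)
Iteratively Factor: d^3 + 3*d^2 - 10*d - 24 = (d + 4)*(d^2 - d - 6) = (d + 2)*(d + 4)*(d - 3)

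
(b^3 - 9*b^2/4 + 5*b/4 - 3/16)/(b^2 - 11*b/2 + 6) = (8*b^2 - 6*b + 1)/(8*(b - 4))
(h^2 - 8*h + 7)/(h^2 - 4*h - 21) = (h - 1)/(h + 3)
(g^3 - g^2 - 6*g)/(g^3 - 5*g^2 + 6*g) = (g + 2)/(g - 2)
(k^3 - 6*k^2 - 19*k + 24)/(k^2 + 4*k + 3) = (k^2 - 9*k + 8)/(k + 1)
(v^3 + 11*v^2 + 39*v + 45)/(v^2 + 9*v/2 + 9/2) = 2*(v^2 + 8*v + 15)/(2*v + 3)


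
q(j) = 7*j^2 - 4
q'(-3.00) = -42.00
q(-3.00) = 59.00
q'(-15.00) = -210.00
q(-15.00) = 1571.00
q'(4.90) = 68.60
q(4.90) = 164.07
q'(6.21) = 86.94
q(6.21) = 265.95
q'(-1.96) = -27.44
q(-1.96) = 22.89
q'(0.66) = 9.24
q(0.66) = -0.95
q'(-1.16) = -16.24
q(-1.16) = 5.42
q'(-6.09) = -85.26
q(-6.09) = 255.62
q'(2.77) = 38.78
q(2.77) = 49.71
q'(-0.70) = -9.80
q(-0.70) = -0.57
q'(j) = 14*j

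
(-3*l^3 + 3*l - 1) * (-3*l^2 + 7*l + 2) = 9*l^5 - 21*l^4 - 15*l^3 + 24*l^2 - l - 2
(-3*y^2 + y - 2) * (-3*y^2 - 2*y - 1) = 9*y^4 + 3*y^3 + 7*y^2 + 3*y + 2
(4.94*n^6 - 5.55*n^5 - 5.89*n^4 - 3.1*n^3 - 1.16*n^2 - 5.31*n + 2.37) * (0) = 0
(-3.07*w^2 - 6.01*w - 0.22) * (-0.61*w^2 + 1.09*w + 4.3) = 1.8727*w^4 + 0.319799999999999*w^3 - 19.6177*w^2 - 26.0828*w - 0.946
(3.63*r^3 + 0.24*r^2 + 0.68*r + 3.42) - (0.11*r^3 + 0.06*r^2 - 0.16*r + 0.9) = 3.52*r^3 + 0.18*r^2 + 0.84*r + 2.52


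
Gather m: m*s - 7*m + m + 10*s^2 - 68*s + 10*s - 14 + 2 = m*(s - 6) + 10*s^2 - 58*s - 12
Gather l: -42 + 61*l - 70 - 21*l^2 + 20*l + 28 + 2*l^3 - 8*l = 2*l^3 - 21*l^2 + 73*l - 84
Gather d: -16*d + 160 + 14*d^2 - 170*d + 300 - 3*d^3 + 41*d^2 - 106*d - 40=-3*d^3 + 55*d^2 - 292*d + 420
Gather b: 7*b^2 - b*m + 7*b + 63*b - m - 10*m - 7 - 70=7*b^2 + b*(70 - m) - 11*m - 77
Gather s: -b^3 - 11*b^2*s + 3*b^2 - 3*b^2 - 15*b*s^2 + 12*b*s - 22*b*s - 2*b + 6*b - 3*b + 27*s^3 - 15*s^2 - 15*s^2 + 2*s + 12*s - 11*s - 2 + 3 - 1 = -b^3 + b + 27*s^3 + s^2*(-15*b - 30) + s*(-11*b^2 - 10*b + 3)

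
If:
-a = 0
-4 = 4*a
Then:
No Solution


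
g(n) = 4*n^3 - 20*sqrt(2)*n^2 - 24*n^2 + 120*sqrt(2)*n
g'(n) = 12*n^2 - 40*sqrt(2)*n - 48*n + 120*sqrt(2)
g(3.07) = 143.96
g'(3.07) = -38.22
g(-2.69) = -912.70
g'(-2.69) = 537.83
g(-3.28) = -1260.28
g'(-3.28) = 641.79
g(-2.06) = -606.43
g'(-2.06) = 436.04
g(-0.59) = -119.15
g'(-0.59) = 235.58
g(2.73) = 155.01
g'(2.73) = -26.33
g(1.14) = 131.44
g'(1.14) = 66.09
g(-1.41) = -354.44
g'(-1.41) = 341.00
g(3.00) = 146.56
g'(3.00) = -36.00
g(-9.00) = -8678.38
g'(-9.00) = 2082.82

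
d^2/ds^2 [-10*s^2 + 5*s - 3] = -20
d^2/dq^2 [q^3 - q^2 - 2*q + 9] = 6*q - 2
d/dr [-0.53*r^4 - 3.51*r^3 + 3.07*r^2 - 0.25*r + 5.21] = -2.12*r^3 - 10.53*r^2 + 6.14*r - 0.25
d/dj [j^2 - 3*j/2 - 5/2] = 2*j - 3/2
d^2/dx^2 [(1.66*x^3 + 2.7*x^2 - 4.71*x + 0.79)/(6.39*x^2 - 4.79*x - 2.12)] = (-1.13686837721616e-13*x^5 + 5.6843418860808e-14*x^4 - 98.2048539999998*x^3 + 514.144122*x^2 - 483.150738*x + 177.583598)/(260.917119*x^6 - 586.757277*x^5 + 180.146241*x^4 + 279.432793*x^3 - 59.766828*x^2 - 64.584528*x - 9.528128)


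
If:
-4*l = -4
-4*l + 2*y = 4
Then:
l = 1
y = 4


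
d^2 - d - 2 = (d - 2)*(d + 1)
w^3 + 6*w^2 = w^2*(w + 6)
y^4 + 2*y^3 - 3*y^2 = y^2*(y - 1)*(y + 3)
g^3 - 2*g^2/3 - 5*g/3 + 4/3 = (g - 1)^2*(g + 4/3)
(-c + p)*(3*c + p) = -3*c^2 + 2*c*p + p^2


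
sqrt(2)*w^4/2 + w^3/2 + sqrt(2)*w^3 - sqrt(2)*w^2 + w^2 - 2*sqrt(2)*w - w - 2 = (w - sqrt(2))*(w + sqrt(2)/2)*(w + sqrt(2))*(sqrt(2)*w/2 + sqrt(2))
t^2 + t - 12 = (t - 3)*(t + 4)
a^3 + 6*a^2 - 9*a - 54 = (a - 3)*(a + 3)*(a + 6)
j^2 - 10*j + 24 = (j - 6)*(j - 4)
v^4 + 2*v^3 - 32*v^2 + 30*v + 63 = (v - 3)^2*(v + 1)*(v + 7)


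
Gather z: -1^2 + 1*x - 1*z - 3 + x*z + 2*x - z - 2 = 3*x + z*(x - 2) - 6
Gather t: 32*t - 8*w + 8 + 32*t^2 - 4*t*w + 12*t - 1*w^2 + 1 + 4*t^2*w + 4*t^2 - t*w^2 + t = t^2*(4*w + 36) + t*(-w^2 - 4*w + 45) - w^2 - 8*w + 9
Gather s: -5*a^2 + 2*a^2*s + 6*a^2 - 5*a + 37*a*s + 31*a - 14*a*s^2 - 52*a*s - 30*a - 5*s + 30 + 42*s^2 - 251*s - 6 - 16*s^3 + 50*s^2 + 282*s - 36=a^2 - 4*a - 16*s^3 + s^2*(92 - 14*a) + s*(2*a^2 - 15*a + 26) - 12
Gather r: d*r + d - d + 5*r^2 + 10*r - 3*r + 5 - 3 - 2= 5*r^2 + r*(d + 7)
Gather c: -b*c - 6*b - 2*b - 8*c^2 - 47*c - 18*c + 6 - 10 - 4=-8*b - 8*c^2 + c*(-b - 65) - 8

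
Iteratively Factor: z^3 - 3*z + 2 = (z - 1)*(z^2 + z - 2) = (z - 1)*(z + 2)*(z - 1)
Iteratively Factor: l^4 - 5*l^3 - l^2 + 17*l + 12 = (l + 1)*(l^3 - 6*l^2 + 5*l + 12) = (l - 4)*(l + 1)*(l^2 - 2*l - 3) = (l - 4)*(l + 1)^2*(l - 3)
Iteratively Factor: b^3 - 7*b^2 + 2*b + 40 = (b - 4)*(b^2 - 3*b - 10) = (b - 4)*(b + 2)*(b - 5)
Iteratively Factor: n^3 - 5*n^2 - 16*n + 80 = (n + 4)*(n^2 - 9*n + 20) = (n - 4)*(n + 4)*(n - 5)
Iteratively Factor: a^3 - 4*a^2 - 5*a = (a + 1)*(a^2 - 5*a) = (a - 5)*(a + 1)*(a)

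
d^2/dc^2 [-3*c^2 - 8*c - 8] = -6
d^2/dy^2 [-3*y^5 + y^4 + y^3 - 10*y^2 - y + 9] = -60*y^3 + 12*y^2 + 6*y - 20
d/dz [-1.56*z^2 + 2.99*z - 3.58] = 2.99 - 3.12*z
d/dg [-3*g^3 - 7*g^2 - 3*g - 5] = -9*g^2 - 14*g - 3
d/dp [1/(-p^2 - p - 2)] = (2*p + 1)/(p^2 + p + 2)^2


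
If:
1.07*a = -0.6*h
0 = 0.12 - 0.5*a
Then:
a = 0.24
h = -0.43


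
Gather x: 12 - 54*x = 12 - 54*x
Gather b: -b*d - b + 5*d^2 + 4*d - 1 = b*(-d - 1) + 5*d^2 + 4*d - 1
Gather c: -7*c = -7*c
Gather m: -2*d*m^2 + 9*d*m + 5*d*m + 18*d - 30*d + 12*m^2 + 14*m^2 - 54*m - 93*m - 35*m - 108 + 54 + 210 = -12*d + m^2*(26 - 2*d) + m*(14*d - 182) + 156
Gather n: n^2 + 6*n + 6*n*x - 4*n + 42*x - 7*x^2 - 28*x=n^2 + n*(6*x + 2) - 7*x^2 + 14*x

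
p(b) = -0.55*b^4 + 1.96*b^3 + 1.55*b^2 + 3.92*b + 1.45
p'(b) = -2.2*b^3 + 5.88*b^2 + 3.1*b + 3.92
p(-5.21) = -659.33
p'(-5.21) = 458.50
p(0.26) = 2.61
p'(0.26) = 5.08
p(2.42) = 28.93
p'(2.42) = 14.68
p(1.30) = 11.90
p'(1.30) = 13.05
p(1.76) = 18.56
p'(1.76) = 15.60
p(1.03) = 8.65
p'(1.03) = 10.95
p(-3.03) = -97.08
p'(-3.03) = 109.71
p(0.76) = 6.00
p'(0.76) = 8.71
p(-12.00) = -14614.07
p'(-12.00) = 4615.04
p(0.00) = 1.45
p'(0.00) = 3.92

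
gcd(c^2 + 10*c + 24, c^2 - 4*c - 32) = c + 4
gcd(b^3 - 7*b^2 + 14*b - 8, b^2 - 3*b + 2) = b^2 - 3*b + 2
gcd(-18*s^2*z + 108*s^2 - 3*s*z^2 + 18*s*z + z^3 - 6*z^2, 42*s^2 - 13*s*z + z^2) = -6*s + z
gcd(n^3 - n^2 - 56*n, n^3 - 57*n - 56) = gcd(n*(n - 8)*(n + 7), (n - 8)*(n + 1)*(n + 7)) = n^2 - n - 56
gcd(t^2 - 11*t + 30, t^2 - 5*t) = t - 5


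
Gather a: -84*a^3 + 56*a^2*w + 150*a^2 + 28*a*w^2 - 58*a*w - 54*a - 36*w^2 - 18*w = -84*a^3 + a^2*(56*w + 150) + a*(28*w^2 - 58*w - 54) - 36*w^2 - 18*w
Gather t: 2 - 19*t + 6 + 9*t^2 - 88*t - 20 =9*t^2 - 107*t - 12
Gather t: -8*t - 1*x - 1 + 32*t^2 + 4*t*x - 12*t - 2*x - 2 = 32*t^2 + t*(4*x - 20) - 3*x - 3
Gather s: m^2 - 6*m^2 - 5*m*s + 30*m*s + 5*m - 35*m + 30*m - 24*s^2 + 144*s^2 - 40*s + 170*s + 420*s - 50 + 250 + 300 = -5*m^2 + 120*s^2 + s*(25*m + 550) + 500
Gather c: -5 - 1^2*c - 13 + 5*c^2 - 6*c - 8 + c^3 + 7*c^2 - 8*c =c^3 + 12*c^2 - 15*c - 26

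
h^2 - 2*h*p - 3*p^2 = (h - 3*p)*(h + p)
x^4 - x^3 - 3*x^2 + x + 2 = (x - 2)*(x - 1)*(x + 1)^2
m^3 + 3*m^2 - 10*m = m*(m - 2)*(m + 5)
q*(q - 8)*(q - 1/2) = q^3 - 17*q^2/2 + 4*q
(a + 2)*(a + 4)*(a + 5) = a^3 + 11*a^2 + 38*a + 40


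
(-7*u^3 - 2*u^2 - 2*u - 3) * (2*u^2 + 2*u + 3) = -14*u^5 - 18*u^4 - 29*u^3 - 16*u^2 - 12*u - 9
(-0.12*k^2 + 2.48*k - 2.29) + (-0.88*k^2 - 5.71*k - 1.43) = -1.0*k^2 - 3.23*k - 3.72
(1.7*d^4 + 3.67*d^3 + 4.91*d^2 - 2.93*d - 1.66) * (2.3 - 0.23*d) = -0.391*d^5 + 3.0659*d^4 + 7.3117*d^3 + 11.9669*d^2 - 6.3572*d - 3.818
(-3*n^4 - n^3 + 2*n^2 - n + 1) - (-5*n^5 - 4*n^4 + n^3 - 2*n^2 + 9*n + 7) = 5*n^5 + n^4 - 2*n^3 + 4*n^2 - 10*n - 6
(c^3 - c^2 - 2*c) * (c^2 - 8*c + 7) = c^5 - 9*c^4 + 13*c^3 + 9*c^2 - 14*c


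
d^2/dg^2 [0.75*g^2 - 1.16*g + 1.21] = 1.50000000000000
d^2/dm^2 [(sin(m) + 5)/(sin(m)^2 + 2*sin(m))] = (-sin(m)^2 - 18*sin(m) - 28 + 10/sin(m) + 60/sin(m)^2 + 40/sin(m)^3)/(sin(m) + 2)^3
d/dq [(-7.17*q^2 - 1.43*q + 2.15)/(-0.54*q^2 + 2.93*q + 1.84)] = (-21.7803*q^2 - 24.0636*q - 8.9307)/(0.2916*q^4 - 3.1644*q^3 + 6.5977*q^2 + 10.7824*q + 3.3856)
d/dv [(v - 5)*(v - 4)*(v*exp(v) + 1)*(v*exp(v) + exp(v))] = (2*v^4*exp(v) - 12*v^3*exp(v) + v^3 - 2*v^2*exp(v) - 5*v^2 + 62*v*exp(v) - 5*v + 20*exp(v) + 31)*exp(v)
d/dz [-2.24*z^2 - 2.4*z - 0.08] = -4.48*z - 2.4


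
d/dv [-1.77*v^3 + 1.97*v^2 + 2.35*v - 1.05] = -5.31*v^2 + 3.94*v + 2.35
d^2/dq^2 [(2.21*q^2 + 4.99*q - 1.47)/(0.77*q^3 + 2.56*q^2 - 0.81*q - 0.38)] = (2.620618*q^6 + 17.751426*q^5 + 56.829234*q^4 + 43.485186*q^3 - 21.881502*q^2 + 44.834052*q - 7.222562)/(0.456533*q^9 + 4.553472*q^8 + 13.698069*q^7 + 6.521278*q^6 - 18.903993*q^5 - 1.01022*q^4 + 4.529931*q^3 + 0.361038*q^2 - 0.350892*q - 0.054872)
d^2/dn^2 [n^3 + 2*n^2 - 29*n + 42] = 6*n + 4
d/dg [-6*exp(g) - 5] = -6*exp(g)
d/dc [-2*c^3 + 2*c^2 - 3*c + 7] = -6*c^2 + 4*c - 3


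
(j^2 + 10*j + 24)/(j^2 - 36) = (j + 4)/(j - 6)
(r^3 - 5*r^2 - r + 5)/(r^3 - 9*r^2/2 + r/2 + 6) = 2*(r^2 - 6*r + 5)/(2*r^2 - 11*r + 12)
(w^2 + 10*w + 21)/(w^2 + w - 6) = (w + 7)/(w - 2)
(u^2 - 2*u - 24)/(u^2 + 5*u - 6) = (u^2 - 2*u - 24)/(u^2 + 5*u - 6)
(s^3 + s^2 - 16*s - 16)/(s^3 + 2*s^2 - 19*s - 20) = (s + 4)/(s + 5)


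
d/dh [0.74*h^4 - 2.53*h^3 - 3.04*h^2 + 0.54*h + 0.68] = 2.96*h^3 - 7.59*h^2 - 6.08*h + 0.54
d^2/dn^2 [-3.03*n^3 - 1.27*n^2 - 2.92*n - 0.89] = -18.18*n - 2.54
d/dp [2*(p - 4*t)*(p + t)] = 4*p - 6*t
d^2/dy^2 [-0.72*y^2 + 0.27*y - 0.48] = -1.44000000000000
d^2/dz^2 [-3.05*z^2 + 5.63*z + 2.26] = -6.10000000000000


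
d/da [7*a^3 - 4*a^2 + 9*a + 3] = 21*a^2 - 8*a + 9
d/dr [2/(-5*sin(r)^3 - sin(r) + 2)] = 2*(15*sin(r)^2 + 1)*cos(r)/(5*sin(r)^3 + sin(r) - 2)^2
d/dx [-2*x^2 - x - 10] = -4*x - 1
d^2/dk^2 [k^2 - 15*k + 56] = 2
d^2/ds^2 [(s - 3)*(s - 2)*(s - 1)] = 6*s - 12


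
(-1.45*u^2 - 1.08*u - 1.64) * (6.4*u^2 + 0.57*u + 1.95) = -9.28*u^4 - 7.7385*u^3 - 13.9391*u^2 - 3.0408*u - 3.198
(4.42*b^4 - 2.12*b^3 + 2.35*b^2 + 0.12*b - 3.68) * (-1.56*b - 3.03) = -6.8952*b^5 - 10.0854*b^4 + 2.7576*b^3 - 7.3077*b^2 + 5.3772*b + 11.1504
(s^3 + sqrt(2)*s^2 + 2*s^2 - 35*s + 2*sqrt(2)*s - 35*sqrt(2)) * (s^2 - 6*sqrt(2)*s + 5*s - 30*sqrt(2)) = s^5 - 5*sqrt(2)*s^4 + 7*s^4 - 35*sqrt(2)*s^3 - 37*s^3 - 259*s^2 + 125*sqrt(2)*s^2 + 300*s + 875*sqrt(2)*s + 2100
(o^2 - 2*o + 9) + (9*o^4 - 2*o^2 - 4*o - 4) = 9*o^4 - o^2 - 6*o + 5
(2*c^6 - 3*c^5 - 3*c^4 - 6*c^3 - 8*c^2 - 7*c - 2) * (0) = 0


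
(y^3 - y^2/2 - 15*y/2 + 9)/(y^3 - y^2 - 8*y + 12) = (y - 3/2)/(y - 2)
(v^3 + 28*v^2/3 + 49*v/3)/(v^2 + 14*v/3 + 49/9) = 3*v*(v + 7)/(3*v + 7)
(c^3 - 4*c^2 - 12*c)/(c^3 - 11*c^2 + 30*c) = (c + 2)/(c - 5)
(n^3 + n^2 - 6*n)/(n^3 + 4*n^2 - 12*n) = (n + 3)/(n + 6)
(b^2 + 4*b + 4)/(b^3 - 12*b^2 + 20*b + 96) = (b + 2)/(b^2 - 14*b + 48)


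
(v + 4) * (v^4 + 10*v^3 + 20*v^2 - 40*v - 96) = v^5 + 14*v^4 + 60*v^3 + 40*v^2 - 256*v - 384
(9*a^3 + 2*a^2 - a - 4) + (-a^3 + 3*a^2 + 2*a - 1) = 8*a^3 + 5*a^2 + a - 5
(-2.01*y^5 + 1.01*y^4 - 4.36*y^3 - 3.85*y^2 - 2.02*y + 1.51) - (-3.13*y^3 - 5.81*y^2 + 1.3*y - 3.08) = -2.01*y^5 + 1.01*y^4 - 1.23*y^3 + 1.96*y^2 - 3.32*y + 4.59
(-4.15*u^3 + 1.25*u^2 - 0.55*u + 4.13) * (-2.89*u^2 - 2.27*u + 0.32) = 11.9935*u^5 + 5.808*u^4 - 2.576*u^3 - 10.2872*u^2 - 9.5511*u + 1.3216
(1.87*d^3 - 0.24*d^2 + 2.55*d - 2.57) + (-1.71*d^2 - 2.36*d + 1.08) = 1.87*d^3 - 1.95*d^2 + 0.19*d - 1.49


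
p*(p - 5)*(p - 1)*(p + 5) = p^4 - p^3 - 25*p^2 + 25*p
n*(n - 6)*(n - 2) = n^3 - 8*n^2 + 12*n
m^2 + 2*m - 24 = (m - 4)*(m + 6)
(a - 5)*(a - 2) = a^2 - 7*a + 10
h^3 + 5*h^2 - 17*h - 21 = (h - 3)*(h + 1)*(h + 7)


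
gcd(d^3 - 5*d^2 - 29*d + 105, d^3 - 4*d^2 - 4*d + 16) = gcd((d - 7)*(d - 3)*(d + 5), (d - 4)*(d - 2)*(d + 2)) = 1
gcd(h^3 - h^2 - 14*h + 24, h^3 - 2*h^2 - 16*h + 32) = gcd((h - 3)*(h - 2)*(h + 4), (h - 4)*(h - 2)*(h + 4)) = h^2 + 2*h - 8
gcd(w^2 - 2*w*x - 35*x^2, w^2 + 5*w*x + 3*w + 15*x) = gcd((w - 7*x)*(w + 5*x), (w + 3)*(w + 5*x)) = w + 5*x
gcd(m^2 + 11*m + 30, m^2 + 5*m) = m + 5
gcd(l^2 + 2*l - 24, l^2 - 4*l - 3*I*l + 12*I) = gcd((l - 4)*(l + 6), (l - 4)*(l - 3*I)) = l - 4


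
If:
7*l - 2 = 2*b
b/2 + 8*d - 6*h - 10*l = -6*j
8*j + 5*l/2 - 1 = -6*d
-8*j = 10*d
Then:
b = 7*l/2 - 1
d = 5*l/8 - 1/4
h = -127*l/96 - 5/48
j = 5/16 - 25*l/32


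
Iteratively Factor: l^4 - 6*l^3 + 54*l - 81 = (l - 3)*(l^3 - 3*l^2 - 9*l + 27) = (l - 3)^2*(l^2 - 9) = (l - 3)^3*(l + 3)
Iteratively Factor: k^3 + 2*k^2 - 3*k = (k + 3)*(k^2 - k) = k*(k + 3)*(k - 1)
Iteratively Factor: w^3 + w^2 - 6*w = (w - 2)*(w^2 + 3*w) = w*(w - 2)*(w + 3)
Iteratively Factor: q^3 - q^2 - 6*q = (q)*(q^2 - q - 6) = q*(q - 3)*(q + 2)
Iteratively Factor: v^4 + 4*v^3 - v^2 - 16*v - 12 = (v + 1)*(v^3 + 3*v^2 - 4*v - 12) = (v - 2)*(v + 1)*(v^2 + 5*v + 6) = (v - 2)*(v + 1)*(v + 3)*(v + 2)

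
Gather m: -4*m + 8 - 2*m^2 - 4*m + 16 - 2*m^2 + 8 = -4*m^2 - 8*m + 32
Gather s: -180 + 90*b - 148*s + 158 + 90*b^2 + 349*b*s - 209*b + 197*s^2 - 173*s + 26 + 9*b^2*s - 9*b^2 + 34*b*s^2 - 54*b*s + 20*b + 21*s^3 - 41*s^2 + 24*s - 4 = 81*b^2 - 99*b + 21*s^3 + s^2*(34*b + 156) + s*(9*b^2 + 295*b - 297)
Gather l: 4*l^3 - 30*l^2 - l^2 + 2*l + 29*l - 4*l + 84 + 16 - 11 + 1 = 4*l^3 - 31*l^2 + 27*l + 90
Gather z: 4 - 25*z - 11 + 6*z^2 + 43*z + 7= 6*z^2 + 18*z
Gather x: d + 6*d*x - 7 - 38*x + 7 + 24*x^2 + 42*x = d + 24*x^2 + x*(6*d + 4)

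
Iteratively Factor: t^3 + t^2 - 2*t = (t + 2)*(t^2 - t) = (t - 1)*(t + 2)*(t)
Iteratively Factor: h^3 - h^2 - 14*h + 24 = (h - 2)*(h^2 + h - 12) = (h - 3)*(h - 2)*(h + 4)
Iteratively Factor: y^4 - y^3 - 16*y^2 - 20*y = (y + 2)*(y^3 - 3*y^2 - 10*y) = (y - 5)*(y + 2)*(y^2 + 2*y) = (y - 5)*(y + 2)^2*(y)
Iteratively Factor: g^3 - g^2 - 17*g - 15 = (g - 5)*(g^2 + 4*g + 3) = (g - 5)*(g + 3)*(g + 1)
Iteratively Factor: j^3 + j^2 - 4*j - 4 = (j + 1)*(j^2 - 4) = (j - 2)*(j + 1)*(j + 2)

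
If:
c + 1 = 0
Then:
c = -1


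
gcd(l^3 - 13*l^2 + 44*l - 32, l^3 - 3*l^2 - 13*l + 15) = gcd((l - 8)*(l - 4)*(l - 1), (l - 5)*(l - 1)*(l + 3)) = l - 1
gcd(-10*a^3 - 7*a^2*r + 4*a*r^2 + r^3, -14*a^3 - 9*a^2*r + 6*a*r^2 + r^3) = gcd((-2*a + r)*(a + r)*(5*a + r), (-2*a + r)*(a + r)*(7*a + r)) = -2*a^2 - a*r + r^2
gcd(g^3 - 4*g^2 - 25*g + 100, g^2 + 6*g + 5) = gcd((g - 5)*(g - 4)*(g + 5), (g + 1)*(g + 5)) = g + 5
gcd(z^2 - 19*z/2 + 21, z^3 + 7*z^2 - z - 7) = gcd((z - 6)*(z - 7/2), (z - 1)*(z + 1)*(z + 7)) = 1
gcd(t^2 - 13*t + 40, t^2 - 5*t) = t - 5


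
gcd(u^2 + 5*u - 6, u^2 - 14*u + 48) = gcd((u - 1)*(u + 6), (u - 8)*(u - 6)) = 1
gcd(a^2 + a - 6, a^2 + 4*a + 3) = a + 3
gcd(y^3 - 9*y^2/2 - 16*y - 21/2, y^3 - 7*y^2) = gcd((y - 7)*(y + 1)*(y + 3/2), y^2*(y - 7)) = y - 7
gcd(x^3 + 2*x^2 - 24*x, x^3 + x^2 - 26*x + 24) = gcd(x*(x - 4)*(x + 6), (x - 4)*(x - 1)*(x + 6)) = x^2 + 2*x - 24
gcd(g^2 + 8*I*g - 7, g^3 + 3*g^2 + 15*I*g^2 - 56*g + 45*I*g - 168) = g + 7*I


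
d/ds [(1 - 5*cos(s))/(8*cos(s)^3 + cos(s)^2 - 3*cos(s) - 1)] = (-13*sin(s) - 76*sin(2*s) + 19*sin(3*s) - 40*sin(4*s))/(-6*cos(s) - cos(2*s) - 4*cos(3*s) + 1)^2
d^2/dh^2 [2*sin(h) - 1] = -2*sin(h)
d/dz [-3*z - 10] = -3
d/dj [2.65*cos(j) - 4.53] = -2.65*sin(j)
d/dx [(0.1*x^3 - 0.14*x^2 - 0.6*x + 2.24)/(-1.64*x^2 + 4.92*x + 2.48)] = (-0.164*x^4 + 0.984*x^3 - 0.9288*x^2 + 6.6528*x - 12.5088)/(2.6896*x^4 - 16.1376*x^3 + 16.072*x^2 + 24.4032*x + 6.1504)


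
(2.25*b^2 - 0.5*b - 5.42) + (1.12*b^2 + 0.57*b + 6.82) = 3.37*b^2 + 0.07*b + 1.4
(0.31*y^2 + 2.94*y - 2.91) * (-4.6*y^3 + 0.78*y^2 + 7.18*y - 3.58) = -1.426*y^5 - 13.2822*y^4 + 17.905*y^3 + 17.7296*y^2 - 31.419*y + 10.4178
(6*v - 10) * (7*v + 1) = 42*v^2 - 64*v - 10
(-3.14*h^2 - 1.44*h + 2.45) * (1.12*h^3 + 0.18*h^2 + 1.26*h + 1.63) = -3.5168*h^5 - 2.178*h^4 - 1.4716*h^3 - 6.4916*h^2 + 0.7398*h + 3.9935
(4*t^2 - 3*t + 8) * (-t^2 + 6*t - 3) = -4*t^4 + 27*t^3 - 38*t^2 + 57*t - 24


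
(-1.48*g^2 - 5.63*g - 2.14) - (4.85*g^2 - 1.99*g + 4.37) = -6.33*g^2 - 3.64*g - 6.51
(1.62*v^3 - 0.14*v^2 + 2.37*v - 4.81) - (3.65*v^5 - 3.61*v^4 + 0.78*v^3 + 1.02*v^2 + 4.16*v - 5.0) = -3.65*v^5 + 3.61*v^4 + 0.84*v^3 - 1.16*v^2 - 1.79*v + 0.19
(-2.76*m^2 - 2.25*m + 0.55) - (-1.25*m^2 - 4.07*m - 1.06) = -1.51*m^2 + 1.82*m + 1.61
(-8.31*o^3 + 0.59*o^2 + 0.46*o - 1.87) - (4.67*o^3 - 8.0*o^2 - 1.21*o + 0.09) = -12.98*o^3 + 8.59*o^2 + 1.67*o - 1.96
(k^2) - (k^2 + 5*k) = -5*k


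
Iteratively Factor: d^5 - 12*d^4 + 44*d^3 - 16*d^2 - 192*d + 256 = (d - 4)*(d^4 - 8*d^3 + 12*d^2 + 32*d - 64) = (d - 4)^2*(d^3 - 4*d^2 - 4*d + 16) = (d - 4)^3*(d^2 - 4) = (d - 4)^3*(d - 2)*(d + 2)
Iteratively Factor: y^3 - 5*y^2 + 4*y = (y)*(y^2 - 5*y + 4) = y*(y - 1)*(y - 4)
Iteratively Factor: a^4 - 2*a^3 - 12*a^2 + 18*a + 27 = (a - 3)*(a^3 + a^2 - 9*a - 9) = (a - 3)*(a + 1)*(a^2 - 9) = (a - 3)^2*(a + 1)*(a + 3)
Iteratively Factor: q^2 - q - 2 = (q + 1)*(q - 2)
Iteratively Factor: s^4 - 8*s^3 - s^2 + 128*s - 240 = (s + 4)*(s^3 - 12*s^2 + 47*s - 60) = (s - 5)*(s + 4)*(s^2 - 7*s + 12) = (s - 5)*(s - 3)*(s + 4)*(s - 4)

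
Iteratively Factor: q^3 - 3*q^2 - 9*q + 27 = (q + 3)*(q^2 - 6*q + 9) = (q - 3)*(q + 3)*(q - 3)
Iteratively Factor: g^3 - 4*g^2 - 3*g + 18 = (g + 2)*(g^2 - 6*g + 9) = (g - 3)*(g + 2)*(g - 3)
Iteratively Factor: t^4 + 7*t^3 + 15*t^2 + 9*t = (t)*(t^3 + 7*t^2 + 15*t + 9) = t*(t + 3)*(t^2 + 4*t + 3) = t*(t + 3)^2*(t + 1)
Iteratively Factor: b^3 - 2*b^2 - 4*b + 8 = (b - 2)*(b^2 - 4) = (b - 2)^2*(b + 2)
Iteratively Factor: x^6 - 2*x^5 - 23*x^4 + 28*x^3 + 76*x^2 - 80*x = (x + 4)*(x^5 - 6*x^4 + x^3 + 24*x^2 - 20*x) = x*(x + 4)*(x^4 - 6*x^3 + x^2 + 24*x - 20) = x*(x - 2)*(x + 4)*(x^3 - 4*x^2 - 7*x + 10) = x*(x - 5)*(x - 2)*(x + 4)*(x^2 + x - 2) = x*(x - 5)*(x - 2)*(x - 1)*(x + 4)*(x + 2)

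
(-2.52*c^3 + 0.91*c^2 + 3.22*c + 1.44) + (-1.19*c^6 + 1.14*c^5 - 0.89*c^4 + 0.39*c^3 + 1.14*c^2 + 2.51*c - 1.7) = -1.19*c^6 + 1.14*c^5 - 0.89*c^4 - 2.13*c^3 + 2.05*c^2 + 5.73*c - 0.26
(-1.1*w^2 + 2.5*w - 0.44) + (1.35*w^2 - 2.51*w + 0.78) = 0.25*w^2 - 0.00999999999999979*w + 0.34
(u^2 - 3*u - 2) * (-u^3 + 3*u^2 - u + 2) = -u^5 + 6*u^4 - 8*u^3 - u^2 - 4*u - 4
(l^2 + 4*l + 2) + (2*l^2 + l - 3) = 3*l^2 + 5*l - 1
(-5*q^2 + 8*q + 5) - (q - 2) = -5*q^2 + 7*q + 7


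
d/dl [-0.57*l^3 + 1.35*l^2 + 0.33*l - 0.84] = -1.71*l^2 + 2.7*l + 0.33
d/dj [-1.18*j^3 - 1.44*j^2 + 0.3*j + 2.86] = -3.54*j^2 - 2.88*j + 0.3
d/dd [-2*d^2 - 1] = -4*d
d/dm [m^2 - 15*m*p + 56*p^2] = 2*m - 15*p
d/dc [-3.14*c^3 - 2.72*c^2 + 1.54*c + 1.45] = -9.42*c^2 - 5.44*c + 1.54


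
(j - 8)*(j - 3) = j^2 - 11*j + 24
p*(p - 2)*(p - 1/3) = p^3 - 7*p^2/3 + 2*p/3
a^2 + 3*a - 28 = (a - 4)*(a + 7)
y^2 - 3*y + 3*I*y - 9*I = (y - 3)*(y + 3*I)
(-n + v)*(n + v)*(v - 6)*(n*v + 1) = -n^3*v^2 + 6*n^3*v - n^2*v + 6*n^2 + n*v^4 - 6*n*v^3 + v^3 - 6*v^2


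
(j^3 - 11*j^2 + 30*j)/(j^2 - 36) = j*(j - 5)/(j + 6)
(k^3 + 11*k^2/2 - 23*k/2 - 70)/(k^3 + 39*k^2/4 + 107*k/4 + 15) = 2*(2*k - 7)/(4*k + 3)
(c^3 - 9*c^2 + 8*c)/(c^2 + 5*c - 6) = c*(c - 8)/(c + 6)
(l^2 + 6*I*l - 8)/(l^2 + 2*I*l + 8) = (l + 2*I)/(l - 2*I)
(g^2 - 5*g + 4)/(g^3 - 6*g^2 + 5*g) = (g - 4)/(g*(g - 5))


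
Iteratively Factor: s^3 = (s)*(s^2) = s^2*(s)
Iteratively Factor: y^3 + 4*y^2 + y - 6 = (y - 1)*(y^2 + 5*y + 6) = (y - 1)*(y + 3)*(y + 2)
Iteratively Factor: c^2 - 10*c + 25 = (c - 5)*(c - 5)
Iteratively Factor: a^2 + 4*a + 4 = (a + 2)*(a + 2)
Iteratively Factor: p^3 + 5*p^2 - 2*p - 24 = (p - 2)*(p^2 + 7*p + 12) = (p - 2)*(p + 4)*(p + 3)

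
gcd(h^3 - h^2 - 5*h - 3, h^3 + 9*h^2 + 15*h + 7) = h^2 + 2*h + 1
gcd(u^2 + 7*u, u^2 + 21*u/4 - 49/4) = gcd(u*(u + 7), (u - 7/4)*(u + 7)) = u + 7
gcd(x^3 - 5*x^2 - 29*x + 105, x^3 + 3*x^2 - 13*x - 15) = x^2 + 2*x - 15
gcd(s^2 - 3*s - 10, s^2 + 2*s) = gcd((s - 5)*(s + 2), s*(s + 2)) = s + 2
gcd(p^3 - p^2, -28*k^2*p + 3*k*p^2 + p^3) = p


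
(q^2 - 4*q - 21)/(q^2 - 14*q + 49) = (q + 3)/(q - 7)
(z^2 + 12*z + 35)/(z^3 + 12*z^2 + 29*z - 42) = (z + 5)/(z^2 + 5*z - 6)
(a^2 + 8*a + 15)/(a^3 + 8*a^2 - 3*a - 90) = (a + 3)/(a^2 + 3*a - 18)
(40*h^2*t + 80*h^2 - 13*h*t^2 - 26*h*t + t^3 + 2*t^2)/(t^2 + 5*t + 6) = (40*h^2 - 13*h*t + t^2)/(t + 3)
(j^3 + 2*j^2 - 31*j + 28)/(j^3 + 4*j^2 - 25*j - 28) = (j - 1)/(j + 1)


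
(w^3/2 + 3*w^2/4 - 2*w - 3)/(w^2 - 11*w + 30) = (2*w^3 + 3*w^2 - 8*w - 12)/(4*(w^2 - 11*w + 30))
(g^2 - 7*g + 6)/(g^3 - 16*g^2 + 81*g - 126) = (g - 1)/(g^2 - 10*g + 21)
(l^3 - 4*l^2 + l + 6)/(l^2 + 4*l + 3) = (l^2 - 5*l + 6)/(l + 3)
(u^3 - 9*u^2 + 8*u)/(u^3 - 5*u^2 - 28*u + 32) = u/(u + 4)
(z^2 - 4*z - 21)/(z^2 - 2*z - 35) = (z + 3)/(z + 5)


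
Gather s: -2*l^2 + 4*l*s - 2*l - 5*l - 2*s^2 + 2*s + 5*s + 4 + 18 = -2*l^2 - 7*l - 2*s^2 + s*(4*l + 7) + 22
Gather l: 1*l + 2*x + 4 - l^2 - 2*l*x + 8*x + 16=-l^2 + l*(1 - 2*x) + 10*x + 20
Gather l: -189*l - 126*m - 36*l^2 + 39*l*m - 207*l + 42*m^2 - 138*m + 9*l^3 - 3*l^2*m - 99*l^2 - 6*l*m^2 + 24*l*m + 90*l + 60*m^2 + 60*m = 9*l^3 + l^2*(-3*m - 135) + l*(-6*m^2 + 63*m - 306) + 102*m^2 - 204*m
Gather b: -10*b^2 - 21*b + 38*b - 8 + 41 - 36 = -10*b^2 + 17*b - 3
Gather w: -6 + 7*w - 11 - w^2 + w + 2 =-w^2 + 8*w - 15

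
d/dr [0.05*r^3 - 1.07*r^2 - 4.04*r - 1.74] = 0.15*r^2 - 2.14*r - 4.04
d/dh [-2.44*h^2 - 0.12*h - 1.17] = -4.88*h - 0.12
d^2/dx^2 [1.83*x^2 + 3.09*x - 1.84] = 3.66000000000000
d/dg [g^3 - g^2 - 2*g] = 3*g^2 - 2*g - 2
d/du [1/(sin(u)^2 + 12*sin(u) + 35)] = -2*(sin(u) + 6)*cos(u)/(sin(u)^2 + 12*sin(u) + 35)^2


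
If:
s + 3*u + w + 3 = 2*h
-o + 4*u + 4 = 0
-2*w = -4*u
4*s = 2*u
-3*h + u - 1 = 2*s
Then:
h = -1/3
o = 4/3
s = -1/3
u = -2/3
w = -4/3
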